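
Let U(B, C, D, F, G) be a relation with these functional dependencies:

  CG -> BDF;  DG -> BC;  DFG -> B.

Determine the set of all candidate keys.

Attribute G never appears on the right-hand side of any dependency, so G must belong to every candidate key.
{G}⁺ = {G}, which is not all of the schema, so we must add further attributes.
{C, G}⁺: CG→BDF adds B, D, F → {B, C, D, F, G}.
{D, G}⁺: DG→BC adds B, C; CG→BDF adds F → {B, C, D, F, G}.

{C, G}, {D, G}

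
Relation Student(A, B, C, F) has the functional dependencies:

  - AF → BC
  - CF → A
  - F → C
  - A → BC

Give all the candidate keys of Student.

{F}

Attribute F never appears on the right-hand side of any dependency, so F must belong to every candidate key.
{F}⁺ = {A, B, C, F}, which is all of the schema, so {F} is the only candidate key.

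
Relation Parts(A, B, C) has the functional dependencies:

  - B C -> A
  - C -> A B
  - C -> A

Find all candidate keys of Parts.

C

Attribute C never appears on the right-hand side of any dependency, so C must belong to every candidate key.
{C}⁺ = {A, B, C}, which is all of the schema, so {C} is the only candidate key.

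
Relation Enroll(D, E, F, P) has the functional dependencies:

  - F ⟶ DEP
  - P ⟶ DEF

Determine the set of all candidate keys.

F; P

{F}⁺: F→DEP adds D, E, P → {D, E, F, P}.
{P}⁺: P→DEF adds D, E, F → {D, E, F, P}.
Any other superkey contains one of these as a subset, so there are no further candidate keys.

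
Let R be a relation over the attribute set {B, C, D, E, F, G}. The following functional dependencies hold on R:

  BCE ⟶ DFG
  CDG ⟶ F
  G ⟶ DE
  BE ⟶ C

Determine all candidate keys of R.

{B, E}, {B, G}

Attribute B never appears on the right-hand side of any dependency, so B must belong to every candidate key.
{B}⁺ = {B}, which is not all of the schema, so we must add further attributes.
{B, E}⁺: BE→C adds C; BCE→DFG adds D, F, G → {B, C, D, E, F, G}. Minimal: {E}⁺ = {E}; {B}⁺ = {B} — none reach the full schema.
{B, G}⁺: G→DE adds D, E; BE→C adds C; BCE→DFG adds F → {B, C, D, E, F, G}. Minimal: {G}⁺ = {D, E, G}; {B}⁺ = {B} — none reach the full schema.
Any other superkey contains one of these as a subset, so there are no further candidate keys.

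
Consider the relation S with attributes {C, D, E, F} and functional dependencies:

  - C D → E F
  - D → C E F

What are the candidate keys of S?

{D}

{D}⁺: D→CEF adds C, E, F → {C, D, E, F}.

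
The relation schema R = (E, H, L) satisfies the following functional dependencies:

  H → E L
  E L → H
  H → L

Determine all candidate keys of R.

{H}; {E, L}

{H}⁺: H→EL adds E, L → {E, H, L}.
{E, L}⁺: EL→H adds H → {E, H, L}. Minimal: {L}⁺ = {L}; {E}⁺ = {E} — none reach the full schema.
Any other superkey contains one of these as a subset, so there are no further candidate keys.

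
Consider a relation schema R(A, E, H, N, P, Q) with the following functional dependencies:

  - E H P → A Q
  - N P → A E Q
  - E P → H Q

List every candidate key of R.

{N, P}

Attributes N, P never appear on any right-hand side, so every candidate key must contain {N, P}.
{N, P}⁺ = {A, E, H, N, P, Q}, which is all of the schema, so {N, P} is the only candidate key.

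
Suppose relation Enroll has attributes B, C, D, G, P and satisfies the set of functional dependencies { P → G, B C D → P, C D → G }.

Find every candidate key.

{B, C, D}⁺: BCD→P adds P; CD→G adds G → {B, C, D, G, P}. Minimal: {C, D}⁺ = {C, D, G}; {B, D}⁺ = {B, D}; {B, C}⁺ = {B, C} — none reach the full schema.
No other minimal superkey exists.

(B, C, D)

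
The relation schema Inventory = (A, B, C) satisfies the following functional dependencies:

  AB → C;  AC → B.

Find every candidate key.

Attribute A never appears on the right-hand side of any dependency, so A must belong to every candidate key.
{A}⁺ = {A}, which is not all of the schema, so we must add further attributes.
{A, B}⁺: AB→C adds C → {A, B, C}. Minimal: {B}⁺ = {B}; {A}⁺ = {A} — none reach the full schema.
{A, C}⁺: AC→B adds B → {A, B, C}. Minimal: {C}⁺ = {C}; {A}⁺ = {A} — none reach the full schema.
Any other superkey contains one of these as a subset, so there are no further candidate keys.

{A, B}, {A, C}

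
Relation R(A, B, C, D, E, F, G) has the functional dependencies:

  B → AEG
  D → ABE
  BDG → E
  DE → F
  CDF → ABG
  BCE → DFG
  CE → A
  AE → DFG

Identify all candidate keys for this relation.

BC; CD; CE

Attribute C never appears on the right-hand side of any dependency, so C must belong to every candidate key.
{C}⁺ = {C}, which is not all of the schema, so we must add further attributes.
{B, C}⁺: B→AEG adds A, E, G; BCE→DFG adds D, F → {A, B, C, D, E, F, G}. Minimal: {C}⁺ = {C}; {B}⁺ = {A, B, D, E, F, G} — none reach the full schema.
{C, D}⁺: D→ABE adds A, B, E; DE→F adds F; CDF→ABG adds G → {A, B, C, D, E, F, G}. Minimal: {D}⁺ = {A, B, D, E, F, G}; {C}⁺ = {C} — none reach the full schema.
{C, E}⁺: CE→A adds A; AE→DFG adds D, F, G; D→ABE adds B → {A, B, C, D, E, F, G}. Minimal: {E}⁺ = {E}; {C}⁺ = {C} — none reach the full schema.
Any other superkey contains one of these as a subset, so there are no further candidate keys.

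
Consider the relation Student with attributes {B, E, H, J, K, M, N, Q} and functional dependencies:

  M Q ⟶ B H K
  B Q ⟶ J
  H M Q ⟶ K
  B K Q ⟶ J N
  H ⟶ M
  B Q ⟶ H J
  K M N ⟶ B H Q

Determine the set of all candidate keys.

BEQ; EHQ; EMQ; EHKN; EKMN

{B, E, Q}⁺: BQ→J adds J; BQ→HJ adds H; H→M adds M; MQ→BHK adds K; BKQ→JN adds N → {B, E, H, J, K, M, N, Q}. Minimal: {E, Q}⁺ = {E, Q}; {B, Q}⁺ = {B, H, J, K, M, N, Q}; {B, E}⁺ = {B, E} — none reach the full schema.
{E, H, Q}⁺: H→M adds M; MQ→BHK adds B, K; BQ→J adds J; BKQ→JN adds N → {B, E, H, J, K, M, N, Q}. Minimal: {H, Q}⁺ = {B, H, J, K, M, N, Q}; {E, Q}⁺ = {E, Q}; {E, H}⁺ = {E, H, M} — none reach the full schema.
{E, M, Q}⁺: MQ→BHK adds B, H, K; BQ→J adds J; BKQ→JN adds N → {B, E, H, J, K, M, N, Q}. Minimal: {M, Q}⁺ = {B, H, J, K, M, N, Q}; {E, Q}⁺ = {E, Q}; {E, M}⁺ = {E, M} — none reach the full schema.
{E, H, K, N}⁺: H→M adds M; KMN→BHQ adds B, Q; BQ→J adds J → {B, E, H, J, K, M, N, Q}. Minimal: {H, K, N}⁺ = {B, H, J, K, M, N, Q}; {E, K, N}⁺ = {E, K, N}; {E, H, N}⁺ = {E, H, M, N}; … — none reach the full schema.
{E, K, M, N}⁺: KMN→BHQ adds B, H, Q; BQ→J adds J → {B, E, H, J, K, M, N, Q}. Minimal: {K, M, N}⁺ = {B, H, J, K, M, N, Q}; {E, M, N}⁺ = {E, M, N}; {E, K, N}⁺ = {E, K, N}; … — none reach the full schema.
Any other superkey contains one of these as a subset, so there are no further candidate keys.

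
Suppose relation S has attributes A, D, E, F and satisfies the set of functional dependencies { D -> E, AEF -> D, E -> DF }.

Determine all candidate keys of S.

Attribute A never appears on the right-hand side of any dependency, so A must belong to every candidate key.
{A}⁺ = {A}, which is not all of the schema, so we must add further attributes.
{A, D}⁺: D→E adds E; E→DF adds F → {A, D, E, F}. Minimal: {D}⁺ = {D, E, F}; {A}⁺ = {A} — none reach the full schema.
{A, E}⁺: E→DF adds D, F → {A, D, E, F}. Minimal: {E}⁺ = {D, E, F}; {A}⁺ = {A} — none reach the full schema.
Any other superkey contains one of these as a subset, so there are no further candidate keys.

{A, D}; {A, E}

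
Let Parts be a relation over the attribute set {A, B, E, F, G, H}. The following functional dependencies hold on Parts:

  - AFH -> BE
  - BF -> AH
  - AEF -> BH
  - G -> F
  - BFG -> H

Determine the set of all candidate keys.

(B, G), (A, E, G), (A, G, H)

Attribute G never appears on the right-hand side of any dependency, so G must belong to every candidate key.
{G}⁺ = {F, G}, which is not all of the schema, so we must add further attributes.
{B, G}⁺: G→F adds F; BFG→H adds H; BF→AH adds A; AFH→BE adds E → {A, B, E, F, G, H}. Minimal: {G}⁺ = {F, G}; {B}⁺ = {B} — none reach the full schema.
{A, E, G}⁺: G→F adds F; AEF→BH adds B, H → {A, B, E, F, G, H}. Minimal: {E, G}⁺ = {E, F, G}; {A, G}⁺ = {A, F, G}; {A, E}⁺ = {A, E} — none reach the full schema.
{A, G, H}⁺: G→F adds F; AFH→BE adds B, E → {A, B, E, F, G, H}. Minimal: {G, H}⁺ = {F, G, H}; {A, H}⁺ = {A, H}; {A, G}⁺ = {A, F, G} — none reach the full schema.
Any other superkey contains one of these as a subset, so there are no further candidate keys.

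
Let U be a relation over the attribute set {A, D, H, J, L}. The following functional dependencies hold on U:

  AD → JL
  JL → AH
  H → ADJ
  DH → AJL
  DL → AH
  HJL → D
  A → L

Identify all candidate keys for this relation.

(H); (A, D); (A, J); (D, L); (J, L)

{H}⁺: H→ADJ adds A, D, J; DH→AJL adds L → {A, D, H, J, L}.
{A, D}⁺: AD→JL adds J, L; JL→AH adds H → {A, D, H, J, L}. Minimal: {D}⁺ = {D}; {A}⁺ = {A, L} — none reach the full schema.
{A, J}⁺: A→L adds L; JL→AH adds H; H→ADJ adds D → {A, D, H, J, L}. Minimal: {J}⁺ = {J}; {A}⁺ = {A, L} — none reach the full schema.
{D, L}⁺: DL→AH adds A, H; AD→JL adds J → {A, D, H, J, L}. Minimal: {L}⁺ = {L}; {D}⁺ = {D} — none reach the full schema.
{J, L}⁺: JL→AH adds A, H; H→ADJ adds D → {A, D, H, J, L}. Minimal: {L}⁺ = {L}; {J}⁺ = {J} — none reach the full schema.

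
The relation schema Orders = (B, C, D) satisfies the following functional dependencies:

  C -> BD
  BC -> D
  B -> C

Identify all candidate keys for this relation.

{B}, {C}

{B}⁺: B→C adds C; C→BD adds D → {B, C, D}.
{C}⁺: C→BD adds B, D → {B, C, D}.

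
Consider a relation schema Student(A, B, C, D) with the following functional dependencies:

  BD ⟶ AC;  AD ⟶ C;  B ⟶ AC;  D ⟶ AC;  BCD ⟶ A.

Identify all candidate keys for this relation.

Attributes B, D never appear on any right-hand side, so every candidate key must contain {B, D}.
{B, D}⁺ = {A, B, C, D}, which is all of the schema, so {B, D} is the only candidate key.

{B, D}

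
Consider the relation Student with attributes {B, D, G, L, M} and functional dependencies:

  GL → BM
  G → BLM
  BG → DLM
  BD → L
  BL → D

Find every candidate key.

{G}

Attribute G never appears on the right-hand side of any dependency, so G must belong to every candidate key.
{G}⁺ = {B, D, G, L, M}, which is all of the schema, so {G} is the only candidate key.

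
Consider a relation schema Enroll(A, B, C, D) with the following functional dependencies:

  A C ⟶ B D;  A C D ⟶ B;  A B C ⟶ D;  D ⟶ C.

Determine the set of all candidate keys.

AC, AD

Attribute A never appears on the right-hand side of any dependency, so A must belong to every candidate key.
{A}⁺ = {A}, which is not all of the schema, so we must add further attributes.
{A, C}⁺: AC→BD adds B, D → {A, B, C, D}.
{A, D}⁺: D→C adds C; AC→BD adds B → {A, B, C, D}.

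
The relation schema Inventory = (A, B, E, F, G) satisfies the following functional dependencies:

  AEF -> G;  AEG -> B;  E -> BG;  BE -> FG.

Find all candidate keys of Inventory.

Attributes A, E never appear on any right-hand side, so every candidate key must contain {A, E}.
{A, E}⁺ = {A, B, E, F, G}, which is all of the schema, so {A, E} is the only candidate key.

(A, E)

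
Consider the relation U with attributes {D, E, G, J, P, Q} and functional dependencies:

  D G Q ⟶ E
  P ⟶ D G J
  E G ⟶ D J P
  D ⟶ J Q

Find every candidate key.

{P}, {D, G}, {E, G}

{P}⁺: P→DGJ adds D, G, J; D→JQ adds Q; DGQ→E adds E → {D, E, G, J, P, Q}.
{D, G}⁺: D→JQ adds J, Q; DGQ→E adds E; EG→DJP adds P → {D, E, G, J, P, Q}.
{E, G}⁺: EG→DJP adds D, J, P; D→JQ adds Q → {D, E, G, J, P, Q}.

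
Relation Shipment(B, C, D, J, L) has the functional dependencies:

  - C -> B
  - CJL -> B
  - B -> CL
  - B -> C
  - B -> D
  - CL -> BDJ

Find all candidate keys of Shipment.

{B}⁺: B→CL adds C, L; B→D adds D; CL→BDJ adds J → {B, C, D, J, L}.
{C}⁺: C→B adds B; B→CL adds L; B→D adds D; CL→BDJ adds J → {B, C, D, J, L}.

{B}, {C}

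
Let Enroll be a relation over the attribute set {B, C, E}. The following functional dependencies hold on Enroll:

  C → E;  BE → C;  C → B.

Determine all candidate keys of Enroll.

(C), (B, E)

{C}⁺: C→E adds E; C→B adds B → {B, C, E}.
{B, E}⁺: BE→C adds C → {B, C, E}. Minimal: {E}⁺ = {E}; {B}⁺ = {B} — none reach the full schema.
Any other superkey contains one of these as a subset, so there are no further candidate keys.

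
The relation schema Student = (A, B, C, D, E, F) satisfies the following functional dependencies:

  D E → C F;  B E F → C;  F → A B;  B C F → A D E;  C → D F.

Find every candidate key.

{C}, {D, E}, {E, F}

{C}⁺: C→DF adds D, F; F→AB adds A, B; BCF→ADE adds E → {A, B, C, D, E, F}.
{D, E}⁺: DE→CF adds C, F; F→AB adds A, B → {A, B, C, D, E, F}.
{E, F}⁺: F→AB adds A, B; BEF→C adds C; BCF→ADE adds D → {A, B, C, D, E, F}.
Any other superkey contains one of these as a subset, so there are no further candidate keys.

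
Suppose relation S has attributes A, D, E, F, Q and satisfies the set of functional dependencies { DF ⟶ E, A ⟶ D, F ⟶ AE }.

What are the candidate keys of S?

FQ

Attributes F, Q never appear on any right-hand side, so every candidate key must contain {F, Q}.
{F, Q}⁺ = {A, D, E, F, Q}, which is all of the schema, so {F, Q} is the only candidate key.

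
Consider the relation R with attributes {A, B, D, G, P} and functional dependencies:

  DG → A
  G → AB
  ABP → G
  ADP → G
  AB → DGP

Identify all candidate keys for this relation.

{G}, {A, B}, {A, D, P}

{G}⁺: G→AB adds A, B; AB→DGP adds D, P → {A, B, D, G, P}.
{A, B}⁺: AB→DGP adds D, G, P → {A, B, D, G, P}. Minimal: {B}⁺ = {B}; {A}⁺ = {A} — none reach the full schema.
{A, D, P}⁺: ADP→G adds G; G→AB adds B → {A, B, D, G, P}. Minimal: {D, P}⁺ = {D, P}; {A, P}⁺ = {A, P}; {A, D}⁺ = {A, D} — none reach the full schema.
Any other superkey contains one of these as a subset, so there are no further candidate keys.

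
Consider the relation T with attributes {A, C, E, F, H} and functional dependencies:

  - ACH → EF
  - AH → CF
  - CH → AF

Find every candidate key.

{A, H}, {C, H}

Attribute H never appears on the right-hand side of any dependency, so H must belong to every candidate key.
{H}⁺ = {H}, which is not all of the schema, so we must add further attributes.
{A, H}⁺: AH→CF adds C, F; ACH→EF adds E → {A, C, E, F, H}. Minimal: {H}⁺ = {H}; {A}⁺ = {A} — none reach the full schema.
{C, H}⁺: CH→AF adds A, F; ACH→EF adds E → {A, C, E, F, H}. Minimal: {H}⁺ = {H}; {C}⁺ = {C} — none reach the full schema.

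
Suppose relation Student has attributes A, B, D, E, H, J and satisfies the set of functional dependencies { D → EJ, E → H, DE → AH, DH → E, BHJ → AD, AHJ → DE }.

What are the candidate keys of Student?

(B, D); (B, E, J); (B, H, J)

{B, D}⁺: D→EJ adds E, J; E→H adds H; DE→AH adds A → {A, B, D, E, H, J}. Minimal: {D}⁺ = {A, D, E, H, J}; {B}⁺ = {B} — none reach the full schema.
{B, E, J}⁺: E→H adds H; BHJ→AD adds A, D → {A, B, D, E, H, J}. Minimal: {E, J}⁺ = {E, H, J}; {B, J}⁺ = {B, J}; {B, E}⁺ = {B, E, H} — none reach the full schema.
{B, H, J}⁺: BHJ→AD adds A, D; AHJ→DE adds E → {A, B, D, E, H, J}. Minimal: {H, J}⁺ = {H, J}; {B, J}⁺ = {B, J}; {B, H}⁺ = {B, H} — none reach the full schema.
Any other superkey contains one of these as a subset, so there are no further candidate keys.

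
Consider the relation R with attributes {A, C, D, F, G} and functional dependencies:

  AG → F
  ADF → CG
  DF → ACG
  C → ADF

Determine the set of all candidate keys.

{C}⁺: C→ADF adds A, D, F; ADF→CG adds G → {A, C, D, F, G}.
{D, F}⁺: DF→ACG adds A, C, G → {A, C, D, F, G}. Minimal: {F}⁺ = {F}; {D}⁺ = {D} — none reach the full schema.
{A, D, G}⁺: AG→F adds F; ADF→CG adds C → {A, C, D, F, G}. Minimal: {D, G}⁺ = {D, G}; {A, G}⁺ = {A, F, G}; {A, D}⁺ = {A, D} — none reach the full schema.
Any other superkey contains one of these as a subset, so there are no further candidate keys.

{C}; {D, F}; {A, D, G}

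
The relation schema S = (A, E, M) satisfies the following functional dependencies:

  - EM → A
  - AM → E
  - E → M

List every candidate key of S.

{E}⁺: E→M adds M; EM→A adds A → {A, E, M}.
{A, M}⁺: AM→E adds E → {A, E, M}. Minimal: {M}⁺ = {M}; {A}⁺ = {A} — none reach the full schema.

{E}, {A, M}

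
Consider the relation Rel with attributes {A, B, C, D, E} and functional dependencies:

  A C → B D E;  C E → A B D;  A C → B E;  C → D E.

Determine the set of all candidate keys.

{C}

Attribute C never appears on the right-hand side of any dependency, so C must belong to every candidate key.
{C}⁺ = {A, B, C, D, E}, which is all of the schema, so {C} is the only candidate key.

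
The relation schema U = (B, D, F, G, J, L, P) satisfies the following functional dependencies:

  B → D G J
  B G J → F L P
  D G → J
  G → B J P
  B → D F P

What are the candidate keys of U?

(B), (G)

{B}⁺: B→DGJ adds D, G, J; BGJ→FLP adds F, L, P → {B, D, F, G, J, L, P}.
{G}⁺: G→BJP adds B, J, P; B→DFP adds D, F; BGJ→FLP adds L → {B, D, F, G, J, L, P}.
Any other superkey contains one of these as a subset, so there are no further candidate keys.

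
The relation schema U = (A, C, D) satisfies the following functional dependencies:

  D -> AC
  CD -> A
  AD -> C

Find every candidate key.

Attribute D never appears on the right-hand side of any dependency, so D must belong to every candidate key.
{D}⁺ = {A, C, D}, which is all of the schema, so {D} is the only candidate key.

{D}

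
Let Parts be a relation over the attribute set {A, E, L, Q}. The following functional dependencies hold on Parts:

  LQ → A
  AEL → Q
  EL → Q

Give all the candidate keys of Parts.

Attributes E, L never appear on any right-hand side, so every candidate key must contain {E, L}.
{E, L}⁺ = {A, E, L, Q}, which is all of the schema, so {E, L} is the only candidate key.

(E, L)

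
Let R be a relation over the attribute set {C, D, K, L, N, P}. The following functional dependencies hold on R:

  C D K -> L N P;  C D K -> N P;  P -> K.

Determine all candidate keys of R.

{C, D, K}, {C, D, P}

{C, D, K}⁺: CDK→LNP adds L, N, P → {C, D, K, L, N, P}. Minimal: {D, K}⁺ = {D, K}; {C, K}⁺ = {C, K}; {C, D}⁺ = {C, D} — none reach the full schema.
{C, D, P}⁺: P→K adds K; CDK→LNP adds L, N → {C, D, K, L, N, P}. Minimal: {D, P}⁺ = {D, K, P}; {C, P}⁺ = {C, K, P}; {C, D}⁺ = {C, D} — none reach the full schema.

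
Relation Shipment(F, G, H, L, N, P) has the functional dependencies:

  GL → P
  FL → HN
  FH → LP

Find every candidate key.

Attributes F, G never appear on any right-hand side, so every candidate key must contain {F, G}.
{F, G}⁺ = {F, G}, which is not all of the schema, so we must add further attributes.
{F, G, H}⁺: FH→LP adds L, P; FL→HN adds N → {F, G, H, L, N, P}. Minimal: {G, H}⁺ = {G, H}; {F, H}⁺ = {F, H, L, N, P}; {F, G}⁺ = {F, G} — none reach the full schema.
{F, G, L}⁺: GL→P adds P; FL→HN adds H, N → {F, G, H, L, N, P}. Minimal: {G, L}⁺ = {G, L, P}; {F, L}⁺ = {F, H, L, N, P}; {F, G}⁺ = {F, G} — none reach the full schema.
Any other superkey contains one of these as a subset, so there are no further candidate keys.

{F, G, H}, {F, G, L}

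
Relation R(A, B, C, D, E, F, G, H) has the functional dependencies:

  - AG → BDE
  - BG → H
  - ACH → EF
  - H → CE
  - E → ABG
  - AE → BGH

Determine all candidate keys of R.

{E}⁺: E→ABG adds A, B, G; AE→BGH adds H; AG→BDE adds D; H→CE adds C; ACH→EF adds F → {A, B, C, D, E, F, G, H}.
{H}⁺: H→CE adds C, E; E→ABG adds A, B, G; AG→BDE adds D; ACH→EF adds F → {A, B, C, D, E, F, G, H}.
{A, G}⁺: AG→BDE adds B, D, E; BG→H adds H; H→CE adds C; ACH→EF adds F → {A, B, C, D, E, F, G, H}. Minimal: {G}⁺ = {G}; {A}⁺ = {A} — none reach the full schema.
{B, G}⁺: BG→H adds H; H→CE adds C, E; E→ABG adds A; AG→BDE adds D; ACH→EF adds F → {A, B, C, D, E, F, G, H}. Minimal: {G}⁺ = {G}; {B}⁺ = {B} — none reach the full schema.

{E}, {H}, {A, G}, {B, G}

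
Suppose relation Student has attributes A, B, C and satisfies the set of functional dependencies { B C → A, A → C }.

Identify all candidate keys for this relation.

Attribute B never appears on the right-hand side of any dependency, so B must belong to every candidate key.
{B}⁺ = {B}, which is not all of the schema, so we must add further attributes.
{A, B}⁺: A→C adds C → {A, B, C}. Minimal: {B}⁺ = {B}; {A}⁺ = {A, C} — none reach the full schema.
{B, C}⁺: BC→A adds A → {A, B, C}. Minimal: {C}⁺ = {C}; {B}⁺ = {B} — none reach the full schema.
Any other superkey contains one of these as a subset, so there are no further candidate keys.

(A, B), (B, C)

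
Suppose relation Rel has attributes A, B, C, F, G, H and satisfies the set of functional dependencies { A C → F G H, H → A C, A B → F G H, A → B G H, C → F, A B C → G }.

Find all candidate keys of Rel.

{A}, {H}

{A}⁺: A→BGH adds B, G, H; H→AC adds C; AB→FGH adds F → {A, B, C, F, G, H}.
{H}⁺: H→AC adds A, C; A→BGH adds B, G; C→F adds F → {A, B, C, F, G, H}.
Any other superkey contains one of these as a subset, so there are no further candidate keys.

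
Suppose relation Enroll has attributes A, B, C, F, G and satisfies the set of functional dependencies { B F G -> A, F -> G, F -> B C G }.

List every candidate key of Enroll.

{F}

Attribute F never appears on the right-hand side of any dependency, so F must belong to every candidate key.
{F}⁺ = {A, B, C, F, G}, which is all of the schema, so {F} is the only candidate key.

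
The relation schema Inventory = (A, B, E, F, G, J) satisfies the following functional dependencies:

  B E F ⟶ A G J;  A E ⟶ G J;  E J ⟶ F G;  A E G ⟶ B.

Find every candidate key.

Attribute E never appears on the right-hand side of any dependency, so E must belong to every candidate key.
{E}⁺ = {E}, which is not all of the schema, so we must add further attributes.
{A, E}⁺: AE→GJ adds G, J; EJ→FG adds F; AEG→B adds B → {A, B, E, F, G, J}. Minimal: {E}⁺ = {E}; {A}⁺ = {A} — none reach the full schema.
{B, E, F}⁺: BEF→AGJ adds A, G, J → {A, B, E, F, G, J}. Minimal: {E, F}⁺ = {E, F}; {B, F}⁺ = {B, F}; {B, E}⁺ = {B, E} — none reach the full schema.
{B, E, J}⁺: EJ→FG adds F, G; BEF→AGJ adds A → {A, B, E, F, G, J}. Minimal: {E, J}⁺ = {E, F, G, J}; {B, J}⁺ = {B, J}; {B, E}⁺ = {B, E} — none reach the full schema.

{A, E}; {B, E, F}; {B, E, J}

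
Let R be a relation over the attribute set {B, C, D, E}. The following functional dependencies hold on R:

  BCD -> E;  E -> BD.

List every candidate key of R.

{C, E}; {B, C, D}

{C, E}⁺: E→BD adds B, D → {B, C, D, E}. Minimal: {E}⁺ = {B, D, E}; {C}⁺ = {C} — none reach the full schema.
{B, C, D}⁺: BCD→E adds E → {B, C, D, E}. Minimal: {C, D}⁺ = {C, D}; {B, D}⁺ = {B, D}; {B, C}⁺ = {B, C} — none reach the full schema.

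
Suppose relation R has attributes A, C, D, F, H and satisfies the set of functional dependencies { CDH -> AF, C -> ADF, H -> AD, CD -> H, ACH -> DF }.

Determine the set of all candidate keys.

C

Attribute C never appears on the right-hand side of any dependency, so C must belong to every candidate key.
{C}⁺ = {A, C, D, F, H}, which is all of the schema, so {C} is the only candidate key.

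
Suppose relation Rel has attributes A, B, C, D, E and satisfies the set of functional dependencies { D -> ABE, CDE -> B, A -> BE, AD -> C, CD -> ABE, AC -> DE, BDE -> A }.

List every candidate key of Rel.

{D}⁺: D→ABE adds A, B, E; AD→C adds C → {A, B, C, D, E}.
{A, C}⁺: A→BE adds B, E; AC→DE adds D → {A, B, C, D, E}. Minimal: {C}⁺ = {C}; {A}⁺ = {A, B, E} — none reach the full schema.
Any other superkey contains one of these as a subset, so there are no further candidate keys.

D, AC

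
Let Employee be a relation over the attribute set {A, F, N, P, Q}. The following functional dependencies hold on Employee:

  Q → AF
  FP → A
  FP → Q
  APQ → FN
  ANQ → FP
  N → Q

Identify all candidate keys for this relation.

{N}⁺: N→Q adds Q; Q→AF adds A, F; ANQ→FP adds P → {A, F, N, P, Q}.
{F, P}⁺: FP→A adds A; FP→Q adds Q; APQ→FN adds N → {A, F, N, P, Q}.
{P, Q}⁺: Q→AF adds A, F; APQ→FN adds N → {A, F, N, P, Q}.

{N}; {F, P}; {P, Q}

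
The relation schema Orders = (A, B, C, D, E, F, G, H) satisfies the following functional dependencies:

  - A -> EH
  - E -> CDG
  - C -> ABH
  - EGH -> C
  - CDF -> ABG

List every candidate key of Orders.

(A, F), (C, F), (E, F)

Attribute F never appears on the right-hand side of any dependency, so F must belong to every candidate key.
{F}⁺ = {F}, which is not all of the schema, so we must add further attributes.
{A, F}⁺: A→EH adds E, H; E→CDG adds C, D, G; C→ABH adds B → {A, B, C, D, E, F, G, H}. Minimal: {F}⁺ = {F}; {A}⁺ = {A, B, C, D, E, G, H} — none reach the full schema.
{C, F}⁺: C→ABH adds A, B, H; A→EH adds E; E→CDG adds D, G → {A, B, C, D, E, F, G, H}. Minimal: {F}⁺ = {F}; {C}⁺ = {A, B, C, D, E, G, H} — none reach the full schema.
{E, F}⁺: E→CDG adds C, D, G; C→ABH adds A, B, H → {A, B, C, D, E, F, G, H}. Minimal: {F}⁺ = {F}; {E}⁺ = {A, B, C, D, E, G, H} — none reach the full schema.
Any other superkey contains one of these as a subset, so there are no further candidate keys.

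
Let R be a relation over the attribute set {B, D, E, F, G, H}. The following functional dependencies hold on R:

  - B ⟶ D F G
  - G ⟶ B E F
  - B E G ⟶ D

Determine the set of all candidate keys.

Attribute H never appears on the right-hand side of any dependency, so H must belong to every candidate key.
{H}⁺ = {H}, which is not all of the schema, so we must add further attributes.
{B, H}⁺: B→DFG adds D, F, G; G→BEF adds E → {B, D, E, F, G, H}. Minimal: {H}⁺ = {H}; {B}⁺ = {B, D, E, F, G} — none reach the full schema.
{G, H}⁺: G→BEF adds B, E, F; BEG→D adds D → {B, D, E, F, G, H}. Minimal: {H}⁺ = {H}; {G}⁺ = {B, D, E, F, G} — none reach the full schema.

(B, H), (G, H)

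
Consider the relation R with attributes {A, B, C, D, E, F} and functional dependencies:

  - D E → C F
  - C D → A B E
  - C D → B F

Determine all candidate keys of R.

CD, DE

{C, D}⁺: CD→ABE adds A, B, E; CD→BF adds F → {A, B, C, D, E, F}. Minimal: {D}⁺ = {D}; {C}⁺ = {C} — none reach the full schema.
{D, E}⁺: DE→CF adds C, F; CD→ABE adds A, B → {A, B, C, D, E, F}. Minimal: {E}⁺ = {E}; {D}⁺ = {D} — none reach the full schema.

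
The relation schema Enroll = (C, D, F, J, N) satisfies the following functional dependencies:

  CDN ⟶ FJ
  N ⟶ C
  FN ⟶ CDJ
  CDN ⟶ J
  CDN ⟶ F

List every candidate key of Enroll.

DN, FN

Attribute N never appears on the right-hand side of any dependency, so N must belong to every candidate key.
{N}⁺ = {C, N}, which is not all of the schema, so we must add further attributes.
{D, N}⁺: N→C adds C; CDN→J adds J; CDN→F adds F → {C, D, F, J, N}.
{F, N}⁺: N→C adds C; FN→CDJ adds D, J → {C, D, F, J, N}.
Any other superkey contains one of these as a subset, so there are no further candidate keys.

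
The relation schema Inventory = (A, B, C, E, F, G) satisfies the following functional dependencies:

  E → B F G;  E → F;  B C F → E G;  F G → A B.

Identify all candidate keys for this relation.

Attribute C never appears on the right-hand side of any dependency, so C must belong to every candidate key.
{C}⁺ = {C}, which is not all of the schema, so we must add further attributes.
{C, E}⁺: E→BFG adds B, F, G; FG→AB adds A → {A, B, C, E, F, G}. Minimal: {E}⁺ = {A, B, E, F, G}; {C}⁺ = {C} — none reach the full schema.
{B, C, F}⁺: BCF→EG adds E, G; FG→AB adds A → {A, B, C, E, F, G}. Minimal: {C, F}⁺ = {C, F}; {B, F}⁺ = {B, F}; {B, C}⁺ = {B, C} — none reach the full schema.
{C, F, G}⁺: FG→AB adds A, B; BCF→EG adds E → {A, B, C, E, F, G}. Minimal: {F, G}⁺ = {A, B, F, G}; {C, G}⁺ = {C, G}; {C, F}⁺ = {C, F} — none reach the full schema.
Any other superkey contains one of these as a subset, so there are no further candidate keys.

CE; BCF; CFG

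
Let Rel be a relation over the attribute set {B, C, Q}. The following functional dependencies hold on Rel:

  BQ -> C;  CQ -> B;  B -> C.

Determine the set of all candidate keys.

{B, Q}, {C, Q}

Attribute Q never appears on the right-hand side of any dependency, so Q must belong to every candidate key.
{Q}⁺ = {Q}, which is not all of the schema, so we must add further attributes.
{B, Q}⁺: BQ→C adds C → {B, C, Q}.
{C, Q}⁺: CQ→B adds B → {B, C, Q}.
Any other superkey contains one of these as a subset, so there are no further candidate keys.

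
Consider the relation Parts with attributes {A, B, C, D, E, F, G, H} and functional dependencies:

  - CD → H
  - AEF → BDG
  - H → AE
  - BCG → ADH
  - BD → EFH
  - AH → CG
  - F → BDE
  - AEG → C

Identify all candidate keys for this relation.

{F}⁺: F→BDE adds B, D, E; BD→EFH adds H; H→AE adds A; AH→CG adds C, G → {A, B, C, D, E, F, G, H}.
{B, D}⁺: BD→EFH adds E, F, H; H→AE adds A; AH→CG adds C, G → {A, B, C, D, E, F, G, H}. Minimal: {D}⁺ = {D}; {B}⁺ = {B} — none reach the full schema.
{B, H}⁺: H→AE adds A, E; AH→CG adds C, G; BCG→ADH adds D; BD→EFH adds F → {A, B, C, D, E, F, G, H}. Minimal: {H}⁺ = {A, C, E, G, H}; {B}⁺ = {B} — none reach the full schema.
{B, C, G}⁺: BCG→ADH adds A, D, H; BD→EFH adds E, F → {A, B, C, D, E, F, G, H}. Minimal: {C, G}⁺ = {C, G}; {B, G}⁺ = {B, G}; {B, C}⁺ = {B, C} — none reach the full schema.
{A, B, E, G}⁺: AEG→C adds C; BCG→ADH adds D, H; BD→EFH adds F → {A, B, C, D, E, F, G, H}. Minimal: {B, E, G}⁺ = {B, E, G}; {A, E, G}⁺ = {A, C, E, G}; {A, B, G}⁺ = {A, B, G}; … — none reach the full schema.

{F}, {B, D}, {B, H}, {B, C, G}, {A, B, E, G}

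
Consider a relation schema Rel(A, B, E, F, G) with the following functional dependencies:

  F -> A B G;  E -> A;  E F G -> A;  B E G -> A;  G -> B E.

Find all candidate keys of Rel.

Attribute F never appears on the right-hand side of any dependency, so F must belong to every candidate key.
{F}⁺ = {A, B, E, F, G}, which is all of the schema, so {F} is the only candidate key.

{F}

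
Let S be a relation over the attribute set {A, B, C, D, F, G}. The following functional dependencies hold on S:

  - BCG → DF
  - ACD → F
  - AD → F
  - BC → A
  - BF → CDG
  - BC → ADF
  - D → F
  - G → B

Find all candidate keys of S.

{B, C}⁺: BC→A adds A; BC→ADF adds D, F; BF→CDG adds G → {A, B, C, D, F, G}. Minimal: {C}⁺ = {C}; {B}⁺ = {B} — none reach the full schema.
{B, D}⁺: D→F adds F; BF→CDG adds C, G; BC→ADF adds A → {A, B, C, D, F, G}. Minimal: {D}⁺ = {D, F}; {B}⁺ = {B} — none reach the full schema.
{B, F}⁺: BF→CDG adds C, D, G; BC→ADF adds A → {A, B, C, D, F, G}. Minimal: {F}⁺ = {F}; {B}⁺ = {B} — none reach the full schema.
{C, G}⁺: G→B adds B; BCG→DF adds D, F; BC→A adds A → {A, B, C, D, F, G}. Minimal: {G}⁺ = {B, G}; {C}⁺ = {C} — none reach the full schema.
{D, G}⁺: D→F adds F; G→B adds B; BF→CDG adds C; BC→ADF adds A → {A, B, C, D, F, G}. Minimal: {G}⁺ = {B, G}; {D}⁺ = {D, F} — none reach the full schema.
{F, G}⁺: G→B adds B; BF→CDG adds C, D; BC→ADF adds A → {A, B, C, D, F, G}. Minimal: {G}⁺ = {B, G}; {F}⁺ = {F} — none reach the full schema.
Any other superkey contains one of these as a subset, so there are no further candidate keys.

{B, C}; {B, D}; {B, F}; {C, G}; {D, G}; {F, G}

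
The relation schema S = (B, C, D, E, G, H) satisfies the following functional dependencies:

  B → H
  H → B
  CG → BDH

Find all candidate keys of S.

{C, E, G}⁺: CG→BDH adds B, D, H → {B, C, D, E, G, H}. Minimal: {E, G}⁺ = {E, G}; {C, G}⁺ = {B, C, D, G, H}; {C, E}⁺ = {C, E} — none reach the full schema.
No other minimal superkey exists.

{C, E, G}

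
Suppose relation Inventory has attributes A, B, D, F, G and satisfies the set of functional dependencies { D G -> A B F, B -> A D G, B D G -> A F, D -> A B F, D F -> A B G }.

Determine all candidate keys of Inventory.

{B}, {D}

{B}⁺: B→ADG adds A, D, G; BDG→AF adds F → {A, B, D, F, G}.
{D}⁺: D→ABF adds A, B, F; DF→ABG adds G → {A, B, D, F, G}.
Any other superkey contains one of these as a subset, so there are no further candidate keys.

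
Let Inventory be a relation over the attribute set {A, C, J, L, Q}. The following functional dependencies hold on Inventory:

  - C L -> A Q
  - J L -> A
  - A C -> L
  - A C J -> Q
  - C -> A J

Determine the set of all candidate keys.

Attribute C never appears on the right-hand side of any dependency, so C must belong to every candidate key.
{C}⁺ = {A, C, J, L, Q}, which is all of the schema, so {C} is the only candidate key.

(C)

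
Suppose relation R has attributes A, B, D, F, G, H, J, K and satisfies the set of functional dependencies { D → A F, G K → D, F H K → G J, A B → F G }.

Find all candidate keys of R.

{A, B, H, K}⁺: AB→FG adds F, G; GK→D adds D; FHK→GJ adds J → {A, B, D, F, G, H, J, K}. Minimal: {B, H, K}⁺ = {B, H, K}; {A, H, K}⁺ = {A, H, K}; {A, B, K}⁺ = {A, B, D, F, G, K}; … — none reach the full schema.
{B, D, H, K}⁺: D→AF adds A, F; FHK→GJ adds G, J → {A, B, D, F, G, H, J, K}. Minimal: {D, H, K}⁺ = {A, D, F, G, H, J, K}; {B, H, K}⁺ = {B, H, K}; {B, D, K}⁺ = {A, B, D, F, G, K}; … — none reach the full schema.
{B, F, H, K}⁺: FHK→GJ adds G, J; GK→D adds D; D→AF adds A → {A, B, D, F, G, H, J, K}. Minimal: {F, H, K}⁺ = {A, D, F, G, H, J, K}; {B, H, K}⁺ = {B, H, K}; {B, F, K}⁺ = {B, F, K}; … — none reach the full schema.
{B, G, H, K}⁺: GK→D adds D; D→AF adds A, F; FHK→GJ adds J → {A, B, D, F, G, H, J, K}. Minimal: {G, H, K}⁺ = {A, D, F, G, H, J, K}; {B, H, K}⁺ = {B, H, K}; {B, G, K}⁺ = {A, B, D, F, G, K}; … — none reach the full schema.
Any other superkey contains one of these as a subset, so there are no further candidate keys.

(A, B, H, K), (B, D, H, K), (B, F, H, K), (B, G, H, K)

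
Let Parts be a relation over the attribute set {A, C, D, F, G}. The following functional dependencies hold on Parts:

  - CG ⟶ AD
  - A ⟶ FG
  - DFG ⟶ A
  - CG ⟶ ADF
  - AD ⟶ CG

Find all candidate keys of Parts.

(A, C), (A, D), (C, G), (D, F, G)

{A, C}⁺: A→FG adds F, G; CG→ADF adds D → {A, C, D, F, G}. Minimal: {C}⁺ = {C}; {A}⁺ = {A, F, G} — none reach the full schema.
{A, D}⁺: A→FG adds F, G; AD→CG adds C → {A, C, D, F, G}. Minimal: {D}⁺ = {D}; {A}⁺ = {A, F, G} — none reach the full schema.
{C, G}⁺: CG→AD adds A, D; A→FG adds F → {A, C, D, F, G}. Minimal: {G}⁺ = {G}; {C}⁺ = {C} — none reach the full schema.
{D, F, G}⁺: DFG→A adds A; AD→CG adds C → {A, C, D, F, G}. Minimal: {F, G}⁺ = {F, G}; {D, G}⁺ = {D, G}; {D, F}⁺ = {D, F} — none reach the full schema.
Any other superkey contains one of these as a subset, so there are no further candidate keys.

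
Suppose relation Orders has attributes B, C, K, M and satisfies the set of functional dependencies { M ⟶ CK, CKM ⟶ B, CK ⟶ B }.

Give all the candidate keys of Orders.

{M}⁺: M→CK adds C, K; CKM→B adds B → {B, C, K, M}.
No other minimal superkey exists.

(M)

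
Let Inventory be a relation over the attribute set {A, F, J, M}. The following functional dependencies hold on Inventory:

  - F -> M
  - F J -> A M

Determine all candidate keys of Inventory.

Attributes F, J never appear on any right-hand side, so every candidate key must contain {F, J}.
{F, J}⁺ = {A, F, J, M}, which is all of the schema, so {F, J} is the only candidate key.

FJ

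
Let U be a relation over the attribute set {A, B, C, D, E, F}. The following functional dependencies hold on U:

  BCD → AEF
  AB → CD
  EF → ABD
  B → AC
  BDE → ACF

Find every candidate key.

{B}⁺: B→AC adds A, C; AB→CD adds D; BCD→AEF adds E, F → {A, B, C, D, E, F}.
{E, F}⁺: EF→ABD adds A, B, D; B→AC adds C → {A, B, C, D, E, F}.
Any other superkey contains one of these as a subset, so there are no further candidate keys.

{B}, {E, F}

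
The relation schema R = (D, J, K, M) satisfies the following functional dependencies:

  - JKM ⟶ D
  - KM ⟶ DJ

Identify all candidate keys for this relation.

KM

Attributes K, M never appear on any right-hand side, so every candidate key must contain {K, M}.
{K, M}⁺ = {D, J, K, M}, which is all of the schema, so {K, M} is the only candidate key.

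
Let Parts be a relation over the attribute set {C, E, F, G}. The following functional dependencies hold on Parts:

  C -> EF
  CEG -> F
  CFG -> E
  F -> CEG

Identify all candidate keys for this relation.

{C}⁺: C→EF adds E, F; F→CEG adds G → {C, E, F, G}.
{F}⁺: F→CEG adds C, E, G → {C, E, F, G}.
Any other superkey contains one of these as a subset, so there are no further candidate keys.

{C}, {F}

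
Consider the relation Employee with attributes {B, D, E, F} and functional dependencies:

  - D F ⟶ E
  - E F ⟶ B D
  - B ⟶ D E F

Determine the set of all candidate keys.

{B}⁺: B→DEF adds D, E, F → {B, D, E, F}.
{D, F}⁺: DF→E adds E; EF→BD adds B → {B, D, E, F}. Minimal: {F}⁺ = {F}; {D}⁺ = {D} — none reach the full schema.
{E, F}⁺: EF→BD adds B, D → {B, D, E, F}. Minimal: {F}⁺ = {F}; {E}⁺ = {E} — none reach the full schema.

{B}, {D, F}, {E, F}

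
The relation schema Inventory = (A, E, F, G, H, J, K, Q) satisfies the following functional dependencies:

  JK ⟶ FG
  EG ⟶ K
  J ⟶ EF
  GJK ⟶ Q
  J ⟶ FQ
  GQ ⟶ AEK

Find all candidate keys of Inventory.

GHJ, HJK

Attributes H, J never appear on any right-hand side, so every candidate key must contain {H, J}.
{H, J}⁺ = {E, F, H, J, Q}, which is not all of the schema, so we must add further attributes.
{G, H, J}⁺: J→EF adds E, F; J→FQ adds Q; GQ→AEK adds A, K → {A, E, F, G, H, J, K, Q}. Minimal: {H, J}⁺ = {E, F, H, J, Q}; {G, J}⁺ = {A, E, F, G, J, K, Q}; {G, H}⁺ = {G, H} — none reach the full schema.
{H, J, K}⁺: JK→FG adds F, G; J→EF adds E; GJK→Q adds Q; GQ→AEK adds A → {A, E, F, G, H, J, K, Q}. Minimal: {J, K}⁺ = {A, E, F, G, J, K, Q}; {H, K}⁺ = {H, K}; {H, J}⁺ = {E, F, H, J, Q} — none reach the full schema.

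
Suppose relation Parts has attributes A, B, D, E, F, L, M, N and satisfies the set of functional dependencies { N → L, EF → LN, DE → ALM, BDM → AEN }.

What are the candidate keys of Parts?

Attributes B, D, F never appear on any right-hand side, so every candidate key must contain {B, D, F}.
{B, D, F}⁺ = {B, D, F}, which is not all of the schema, so we must add further attributes.
{B, D, E, F}⁺: EF→LN adds L, N; DE→ALM adds A, M → {A, B, D, E, F, L, M, N}. Minimal: {D, E, F}⁺ = {A, D, E, F, L, M, N}; {B, E, F}⁺ = {B, E, F, L, N}; {B, D, F}⁺ = {B, D, F}; … — none reach the full schema.
{B, D, F, M}⁺: BDM→AEN adds A, E, N; N→L adds L → {A, B, D, E, F, L, M, N}. Minimal: {D, F, M}⁺ = {D, F, M}; {B, F, M}⁺ = {B, F, M}; {B, D, M}⁺ = {A, B, D, E, L, M, N}; … — none reach the full schema.
Any other superkey contains one of these as a subset, so there are no further candidate keys.

{B, D, E, F}; {B, D, F, M}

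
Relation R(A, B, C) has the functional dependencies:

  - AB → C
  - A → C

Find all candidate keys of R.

{A, B}

Attributes A, B never appear on any right-hand side, so every candidate key must contain {A, B}.
{A, B}⁺ = {A, B, C}, which is all of the schema, so {A, B} is the only candidate key.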